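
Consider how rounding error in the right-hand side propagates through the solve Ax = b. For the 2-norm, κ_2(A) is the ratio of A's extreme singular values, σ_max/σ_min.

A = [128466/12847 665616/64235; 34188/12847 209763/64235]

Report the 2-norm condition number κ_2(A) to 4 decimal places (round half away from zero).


M = AᵀA = [17672332500/165045409 18536080500/165045409; 18536080500/165045409 19481807025/165045409]. tr(M)=44178525/196249, det(M)=5062500/196249
solving λ² − 44178525/196249·λ + 5062500/196249 = 0 gives λ = 225, 22500/196249
so κ_2 = √(225 / (22500/196249)) = 44.3000

44.3000


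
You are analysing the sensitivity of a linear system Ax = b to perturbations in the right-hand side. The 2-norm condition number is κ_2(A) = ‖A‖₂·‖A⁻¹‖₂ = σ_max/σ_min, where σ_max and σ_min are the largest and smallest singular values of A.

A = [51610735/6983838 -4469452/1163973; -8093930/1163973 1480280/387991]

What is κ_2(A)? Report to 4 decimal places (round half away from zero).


88.5375

form AᵀA = [5971568691625/57995235684 -265359566810/4832936307; -265359566810/4832936307 47202212944/1610978769] with trace 26542727881/200675556 and determinant 111936400/50168889
eigenvalues of AᵀA: λ = (tr ± √(tr²−4·det))/2 = 529/4, 846400/50168889
κ_2(A) = √(λ_max/λ_min) = √((529/4) / (846400/50168889)) = 88.5375


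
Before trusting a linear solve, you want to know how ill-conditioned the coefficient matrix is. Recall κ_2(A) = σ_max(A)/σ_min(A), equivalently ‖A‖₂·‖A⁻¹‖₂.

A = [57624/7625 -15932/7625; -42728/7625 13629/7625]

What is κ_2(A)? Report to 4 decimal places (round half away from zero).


53.3750

AᵀA = [1029241472/11628125 -300081096/11628125; -300081096/11628125 87915653/11628125]; tr = 8937257/93025, det = 7529536/2325625
eigenvalues of AᵀA: λ = (tr ± √(tr²−4·det))/2 = 2401/25, 3136/93025
so κ_2 = √((2401/25) / (3136/93025)) = 53.3750


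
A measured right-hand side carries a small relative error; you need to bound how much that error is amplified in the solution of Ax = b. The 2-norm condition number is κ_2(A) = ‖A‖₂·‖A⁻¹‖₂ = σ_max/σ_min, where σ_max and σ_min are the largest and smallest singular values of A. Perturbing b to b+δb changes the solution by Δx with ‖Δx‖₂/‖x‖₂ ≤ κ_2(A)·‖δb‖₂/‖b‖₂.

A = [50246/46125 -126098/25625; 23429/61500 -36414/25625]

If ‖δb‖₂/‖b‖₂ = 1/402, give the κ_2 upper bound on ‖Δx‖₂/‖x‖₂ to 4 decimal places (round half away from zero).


0.2099

AᵀA = [72535729/54464400 -22322489/3782250; -22322489/3782250 27562696/1050625]; tr = 22328761/810000, det = 2401/22500
eigenvalues of AᵀA: λ = (tr ± √(tr²−4·det))/2 = 441/16, 196/50625
κ_2(A) = √(λ_max/λ_min) = √((441/16) / (196/50625)) = 84.3750
κ_2(A)·‖δb‖/‖b‖ = 0.2099


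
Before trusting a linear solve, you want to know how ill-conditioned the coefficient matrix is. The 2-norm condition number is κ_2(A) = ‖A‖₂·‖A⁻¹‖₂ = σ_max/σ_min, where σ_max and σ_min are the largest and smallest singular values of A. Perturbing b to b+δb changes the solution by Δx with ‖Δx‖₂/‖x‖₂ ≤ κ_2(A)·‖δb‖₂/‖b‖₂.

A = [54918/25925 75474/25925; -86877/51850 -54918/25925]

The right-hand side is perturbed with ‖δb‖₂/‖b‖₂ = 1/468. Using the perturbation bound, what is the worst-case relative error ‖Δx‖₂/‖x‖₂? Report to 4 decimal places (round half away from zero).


0.1108

form AᵀA = [784462401/107536900 261217467/26884225; 261217467/26884225 348492456/26884225] with trace 87137289/4301476 and determinant 164025/1075369
λ_max, λ_min = (87137289/4301476 ± √7581618340655121/18502695778576)/2 = 81/4, 8100/1075369
so κ_2 = √((81/4) / (8100/1075369)) = 51.8500
bound on ‖Δx‖/‖x‖: κ·ε = 51.8500·1/468 = 0.1108


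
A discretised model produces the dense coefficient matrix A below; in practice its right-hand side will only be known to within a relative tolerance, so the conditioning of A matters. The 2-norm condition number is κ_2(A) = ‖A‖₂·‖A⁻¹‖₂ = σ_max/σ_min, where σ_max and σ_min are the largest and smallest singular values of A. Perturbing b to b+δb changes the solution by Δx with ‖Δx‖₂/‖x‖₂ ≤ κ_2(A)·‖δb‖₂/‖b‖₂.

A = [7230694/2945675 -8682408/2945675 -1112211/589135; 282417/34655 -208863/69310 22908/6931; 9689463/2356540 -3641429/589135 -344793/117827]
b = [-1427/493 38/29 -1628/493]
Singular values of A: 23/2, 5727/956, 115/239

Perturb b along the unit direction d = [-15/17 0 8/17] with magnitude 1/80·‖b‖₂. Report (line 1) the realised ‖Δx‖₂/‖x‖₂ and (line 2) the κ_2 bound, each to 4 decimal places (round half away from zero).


σ_max = 23/2, σ_min = 115/239
condition number: (23/2) ÷ (115/239) = 23.9000
bound on ‖Δx‖/‖x‖: κ·ε = 23.9000·1/80 = 0.2988
solve Ax = b  →  x = [-0.8963 -0.9052 1.7811]
2-norm of b is 4.5826; of x, 2.1898
δb = ε·‖b‖·d = [-0.0505 0.0000 0.0270]; solving A·Δx = δb gives ‖Δx‖ = 0.1190
dividing the unrounded norms, ‖Δx‖/‖x‖ = 0.0544
tightness: 0.0544 against a bound of 0.2988 (unrounded ratio ≈ 0.1820)

0.0544
0.2988


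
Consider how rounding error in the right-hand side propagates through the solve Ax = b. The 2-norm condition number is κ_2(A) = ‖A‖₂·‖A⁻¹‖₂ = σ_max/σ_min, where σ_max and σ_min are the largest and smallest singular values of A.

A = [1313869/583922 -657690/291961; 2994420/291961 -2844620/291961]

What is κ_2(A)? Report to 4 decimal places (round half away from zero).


AᵀA = [22363150681/202834564 -5324239305/50708641; -5324239305/50708641 5071040500/50708641]; tr = 42647312681/202834564, det = 70728100/50708641
solving λ² − 42647312681/202834564·λ + 70728100/50708641 = 0 gives λ = 841/4, 336400/50708641
so κ_2 = √((841/4) / (336400/50708641)) = 178.0250

178.0250


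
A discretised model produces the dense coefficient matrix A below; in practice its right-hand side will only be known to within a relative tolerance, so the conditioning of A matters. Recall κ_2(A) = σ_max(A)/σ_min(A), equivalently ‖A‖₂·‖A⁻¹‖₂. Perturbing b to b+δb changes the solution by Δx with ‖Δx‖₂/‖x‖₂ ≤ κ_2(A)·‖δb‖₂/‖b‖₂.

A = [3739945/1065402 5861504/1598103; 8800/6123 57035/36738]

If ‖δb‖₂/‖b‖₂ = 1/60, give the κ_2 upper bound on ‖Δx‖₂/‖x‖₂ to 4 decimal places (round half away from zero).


form AᵀA = [96637645225/6716458116 76096580560/5037343587; 76096580560/5037343587 958880515681/60448123044] with trace 1087169633/35938242 and determinant 9150625/287505936
λ_max, λ_min = (1087169633/35938242 ± √295443345557376016/322889309512641)/2 = 121/4, 75625/71876484
κ_2(A) = √(λ_max/λ_min) = √((121/4) / (75625/71876484)) = 169.5600
worst-case relative error ≤ 169.5600 × 1/60 = 2.8260

2.8260


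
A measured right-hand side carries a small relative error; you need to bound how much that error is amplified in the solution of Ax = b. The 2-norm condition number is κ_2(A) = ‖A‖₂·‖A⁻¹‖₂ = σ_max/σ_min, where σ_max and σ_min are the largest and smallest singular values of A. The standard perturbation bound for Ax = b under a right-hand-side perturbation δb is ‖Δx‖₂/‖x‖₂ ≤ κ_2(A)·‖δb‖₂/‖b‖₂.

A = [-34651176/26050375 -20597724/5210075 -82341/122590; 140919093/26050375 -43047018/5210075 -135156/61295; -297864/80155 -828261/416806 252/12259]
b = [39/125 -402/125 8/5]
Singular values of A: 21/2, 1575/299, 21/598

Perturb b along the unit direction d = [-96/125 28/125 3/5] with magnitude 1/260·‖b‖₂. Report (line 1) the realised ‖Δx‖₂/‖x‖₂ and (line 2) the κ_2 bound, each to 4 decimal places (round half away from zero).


0.8310
1.1500

σ_max = 21/2, σ_min = 21/598
κ_2(A) = (21/2) / (21/598) = 299.0000
worst-case relative error ≤ 299.0000 × 1/260 = 1.1500
solve Ax = b  →  x = [-0.4662 0.0673 0.0627]
‖b‖₂ = 3.6056 and ‖x‖₂ = 0.4752
δb = ε·‖b‖·d = [-0.0107 0.0031 0.0083]; solving A·Δx = δb gives ‖Δx‖ = 0.3949
dividing the unrounded norms, ‖Δx‖/‖x‖ = 0.8310
so the bound overstates the realised error by a factor of ≈ 1.3838 (computed from the unrounded values)


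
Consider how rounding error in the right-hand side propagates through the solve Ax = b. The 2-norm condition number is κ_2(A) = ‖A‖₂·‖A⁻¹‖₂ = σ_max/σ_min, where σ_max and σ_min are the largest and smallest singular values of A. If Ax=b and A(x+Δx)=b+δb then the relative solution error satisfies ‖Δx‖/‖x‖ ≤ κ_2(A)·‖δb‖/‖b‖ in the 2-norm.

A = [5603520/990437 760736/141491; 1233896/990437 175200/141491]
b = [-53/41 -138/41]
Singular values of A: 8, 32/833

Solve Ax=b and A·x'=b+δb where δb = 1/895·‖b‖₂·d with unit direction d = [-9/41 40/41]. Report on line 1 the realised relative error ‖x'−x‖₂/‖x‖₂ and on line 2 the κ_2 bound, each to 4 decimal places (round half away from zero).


0.0013
0.2327

σ_max = 8, σ_min = 32/833
condition number: 8 ÷ (32/833) = 208.2500
worst-case relative error ≤ 208.2500 × 1/895 = 0.2327
solve Ax = b  →  x = [53.6767 -56.7231]
2-norm of b is 3.6056; of x, 78.0942
with δb = [-0.0009 0.0039], A·Δx = δb → ‖Δx‖ = 0.1049
dividing the unrounded norms, ‖Δx‖/‖x‖ = 0.0013
realised/bound (from unrounded values) ≈ 0.0058


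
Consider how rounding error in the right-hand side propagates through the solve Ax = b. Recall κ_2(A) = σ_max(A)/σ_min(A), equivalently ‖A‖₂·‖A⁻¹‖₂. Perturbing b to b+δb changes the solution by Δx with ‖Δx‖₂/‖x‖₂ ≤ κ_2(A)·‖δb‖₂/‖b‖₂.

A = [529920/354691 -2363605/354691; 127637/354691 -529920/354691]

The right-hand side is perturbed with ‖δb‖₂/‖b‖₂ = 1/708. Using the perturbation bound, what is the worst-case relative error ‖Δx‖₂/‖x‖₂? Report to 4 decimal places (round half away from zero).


0.4172

AᵀA = [176743849/74839801 -785341440/74839801; -785341440/74839801 3490448425/74839801]; tr = 2181554/44521, det = 1225/44521
eigenvalues of AᵀA: λ = (tr ± √(tr²−4·det))/2 = 49, 25/44521
κ = σ_max/σ_min = 7/(5/211) = 295.4000
worst-case relative error ≤ 295.4000 × 1/708 = 0.4172


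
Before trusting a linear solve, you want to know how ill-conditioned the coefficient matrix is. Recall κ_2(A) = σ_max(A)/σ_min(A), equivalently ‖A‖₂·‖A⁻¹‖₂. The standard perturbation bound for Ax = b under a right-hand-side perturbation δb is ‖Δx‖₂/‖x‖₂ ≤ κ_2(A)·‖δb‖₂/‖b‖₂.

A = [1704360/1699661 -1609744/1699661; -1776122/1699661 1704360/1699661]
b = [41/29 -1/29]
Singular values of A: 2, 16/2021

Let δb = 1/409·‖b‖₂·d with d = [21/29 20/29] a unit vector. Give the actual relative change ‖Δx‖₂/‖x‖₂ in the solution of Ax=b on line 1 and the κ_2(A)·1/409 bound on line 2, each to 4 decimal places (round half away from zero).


σ_max = 2, σ_min = 16/2021
κ_2(A) = 2 / (16/2021) = 252.6250
bound on ‖Δx‖/‖x‖: κ·ε = 252.6250·1/409 = 0.6177
solve Ax = b  →  x = [87.4741 91.1228]
‖b‖ = 1.4142, ‖x‖ = 126.3135
with δb = [0.0025 0.0024], A·Δx = δb → ‖Δx‖ = 0.4368
dividing the unrounded norms, ‖Δx‖/‖x‖ = 0.0035
tightness: 0.0035 against a bound of 0.6177 (unrounded ratio ≈ 0.0056)

0.0035
0.6177


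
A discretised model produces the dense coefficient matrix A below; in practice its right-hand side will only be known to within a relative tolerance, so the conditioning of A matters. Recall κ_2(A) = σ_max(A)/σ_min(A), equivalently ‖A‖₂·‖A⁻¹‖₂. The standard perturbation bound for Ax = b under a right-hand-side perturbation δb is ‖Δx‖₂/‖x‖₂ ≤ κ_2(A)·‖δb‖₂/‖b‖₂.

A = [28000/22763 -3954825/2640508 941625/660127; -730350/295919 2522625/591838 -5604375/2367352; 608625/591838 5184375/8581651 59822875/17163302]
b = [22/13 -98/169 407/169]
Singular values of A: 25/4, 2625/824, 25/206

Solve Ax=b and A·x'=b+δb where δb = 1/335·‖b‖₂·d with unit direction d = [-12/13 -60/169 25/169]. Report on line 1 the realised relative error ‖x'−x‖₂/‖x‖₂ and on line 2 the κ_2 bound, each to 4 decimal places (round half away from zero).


0.0089
0.1537

largest singular value 25/4, smallest 25/206
condition number: (25/4) ÷ (25/206) = 51.5000
κ_2(A)·‖δb‖/‖b‖ = 0.1537
solve Ax = b  →  x = [7.4212 3.0365 -2.0249]
‖b‖ = 3.0000, ‖x‖ = 8.2701
Δx = A⁻¹·δb where δb = 1/335·3.0000·d; ‖Δx‖ = 0.0738
dividing the unrounded norms, ‖Δx‖/‖x‖ = 0.0089
realised/bound (from unrounded values) ≈ 0.0580


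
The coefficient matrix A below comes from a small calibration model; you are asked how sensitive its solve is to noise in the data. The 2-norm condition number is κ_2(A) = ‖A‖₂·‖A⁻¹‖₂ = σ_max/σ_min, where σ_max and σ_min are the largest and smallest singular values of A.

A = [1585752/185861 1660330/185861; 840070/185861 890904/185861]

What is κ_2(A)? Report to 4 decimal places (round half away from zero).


377.0000

AᵀA = [11143000036/119530489 11699976960/119530489; 11699976960/119530489 12285140644/119530489]; tr = 27857480/142129, det = 38416/142129
eigenvalues of AᵀA: λ = (tr ± √(tr²−4·det))/2 = 196, 196/142129
κ_2(A) = √(λ_max/λ_min) = √(196 / (196/142129)) = 377.0000


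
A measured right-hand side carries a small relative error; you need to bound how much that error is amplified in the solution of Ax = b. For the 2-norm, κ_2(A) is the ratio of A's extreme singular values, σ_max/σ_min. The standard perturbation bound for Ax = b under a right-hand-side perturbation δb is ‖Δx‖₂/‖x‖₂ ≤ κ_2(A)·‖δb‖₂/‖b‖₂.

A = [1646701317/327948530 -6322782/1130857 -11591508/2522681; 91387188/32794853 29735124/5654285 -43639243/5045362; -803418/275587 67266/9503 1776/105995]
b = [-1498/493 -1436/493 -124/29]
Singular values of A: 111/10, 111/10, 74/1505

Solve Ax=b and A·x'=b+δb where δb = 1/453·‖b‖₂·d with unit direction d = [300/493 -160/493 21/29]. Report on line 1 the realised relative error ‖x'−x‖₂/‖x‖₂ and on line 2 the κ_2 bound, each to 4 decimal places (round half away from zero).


σ_max = 111/10, σ_min = 74/1505
κ = σ_max/σ_min = (111/10)/(74/1505) = 225.7500
κ_2(A)·‖δb‖/‖b‖ = 0.4983
solve Ax = b  →  x = [-66.3463 -27.8395 -37.9650]
‖b‖ = 6.0000, ‖x‖ = 81.3523
δb = ε·‖b‖·d = [0.0081 -0.0043 0.0096]; solving A·Δx = δb gives ‖Δx‖ = 0.2694
realised ‖Δx‖/‖x‖ = 0.0033
so the bound overstates the realised error by a factor of ≈ 150.5018 (computed from the unrounded values)

0.0033
0.4983


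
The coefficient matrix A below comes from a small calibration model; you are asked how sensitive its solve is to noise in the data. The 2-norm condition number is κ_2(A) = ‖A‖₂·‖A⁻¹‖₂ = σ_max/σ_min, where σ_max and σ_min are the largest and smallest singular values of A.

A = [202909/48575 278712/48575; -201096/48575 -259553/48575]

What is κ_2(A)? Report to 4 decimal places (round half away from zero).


67.0000

form AᵀA = [97041217/2805625 129308256/2805625; 129308256/2805625 172471033/2805625] with trace 2156098/22445 and determinant 5764801/2805625
solving λ² − 2156098/22445·λ + 5764801/2805625 = 0 gives λ = 2401/25, 2401/112225
κ_2(A) = √(λ_max/λ_min) = √((2401/25) / (2401/112225)) = 67.0000


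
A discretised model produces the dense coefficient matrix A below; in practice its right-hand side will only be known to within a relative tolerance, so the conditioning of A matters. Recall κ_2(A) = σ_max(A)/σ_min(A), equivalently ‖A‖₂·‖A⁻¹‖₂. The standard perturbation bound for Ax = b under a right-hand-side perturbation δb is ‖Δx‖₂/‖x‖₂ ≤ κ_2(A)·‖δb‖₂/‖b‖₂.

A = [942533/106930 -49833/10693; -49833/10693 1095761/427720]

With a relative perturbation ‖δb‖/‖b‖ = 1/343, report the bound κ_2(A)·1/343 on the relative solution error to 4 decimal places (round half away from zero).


0.4315

form AᵀA = [3933222301/39564100 -839038221/15825640; -839038221/15825640 17903172289/633025600] with trace 55940989/438080 and determinant 163047361/219040000
solving λ² − 55940989/438080·λ + 163047361/219040000 = 0 gives λ = 12769/100, 12769/2190400
σ_max=√(12769/100)=(113/10), σ_min=√(12769/2190400)=(113/1480) → κ = 148.0000
perturbation bound = 148.0000·1/343 = 0.4315


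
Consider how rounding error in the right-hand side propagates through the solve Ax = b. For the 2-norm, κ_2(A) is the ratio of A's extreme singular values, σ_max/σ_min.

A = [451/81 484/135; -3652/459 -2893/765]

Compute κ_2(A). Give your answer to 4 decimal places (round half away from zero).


M = AᵀA = [178816825/1896129 31634240/632043; 31634240/632043 5721001/210681]. tr(M)=796906/6561, det(M)=366025/6561
solving λ² − 796906/6561·λ + 366025/6561 = 0 gives λ = 121, 3025/6561
σ_max=√121=11, σ_min=√(3025/6561)=(55/81) → κ = 16.2000

16.2000


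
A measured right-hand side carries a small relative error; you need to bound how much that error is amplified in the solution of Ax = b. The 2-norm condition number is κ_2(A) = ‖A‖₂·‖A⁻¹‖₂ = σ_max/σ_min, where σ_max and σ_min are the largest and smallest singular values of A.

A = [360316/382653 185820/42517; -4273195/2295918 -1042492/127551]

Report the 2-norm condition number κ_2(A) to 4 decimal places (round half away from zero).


M = AᵀA = [79356366169/18239582916 9792287450/506655081; 9792287450/506655081 4835817376/56295009]. tr(M)=979274953/10850436, det(M)=521284/2712609
char-poly roots: 361/4 and 5776/2712609
σ_max=√(361/4)=(19/2), σ_min=√(5776/2712609)=(76/1647) → κ = 205.8750

205.8750


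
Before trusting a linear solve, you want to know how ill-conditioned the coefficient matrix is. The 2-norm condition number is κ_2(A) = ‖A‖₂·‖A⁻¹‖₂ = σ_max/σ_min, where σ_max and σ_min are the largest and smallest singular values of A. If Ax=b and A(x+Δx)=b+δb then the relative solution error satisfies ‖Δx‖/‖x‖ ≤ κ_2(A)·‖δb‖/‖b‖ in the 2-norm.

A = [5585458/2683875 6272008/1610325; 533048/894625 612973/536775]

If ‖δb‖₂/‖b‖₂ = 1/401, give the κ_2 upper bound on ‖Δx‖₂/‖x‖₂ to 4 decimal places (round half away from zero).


form AᵀA = [54007364164/11525096025 60756373672/6915057615; 60756373672/6915057615 68351531905/4149034569] with trace 7594652509/358913025 and determinant 1119364/358913025
λ_max, λ_min = (7594652509/358913025 ± √57677139715182730681/128818559514650625)/2 = 529/25, 2116/14356521
κ_2(A) = √(λ_max/λ_min) = √((529/25) / (2116/14356521)) = 378.9000
bound on ‖Δx‖/‖x‖: κ·ε = 378.9000·1/401 = 0.9449

0.9449


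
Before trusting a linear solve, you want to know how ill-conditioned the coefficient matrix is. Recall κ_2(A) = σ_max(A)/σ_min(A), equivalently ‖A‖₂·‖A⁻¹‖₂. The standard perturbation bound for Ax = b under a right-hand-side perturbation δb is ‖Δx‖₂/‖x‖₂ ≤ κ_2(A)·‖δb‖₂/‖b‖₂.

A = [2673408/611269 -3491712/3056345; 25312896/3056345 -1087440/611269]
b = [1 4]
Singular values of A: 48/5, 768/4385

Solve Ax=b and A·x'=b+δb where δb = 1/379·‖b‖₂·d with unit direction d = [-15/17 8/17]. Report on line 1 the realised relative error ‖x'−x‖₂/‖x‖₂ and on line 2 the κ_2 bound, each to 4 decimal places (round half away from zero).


from the listed singular values, σ₁ = 48/5, σ_n = 768/4385
condition number: (48/5) ÷ (768/4385) = 54.8125
worst-case relative error ≤ 54.8125 × 1/379 = 0.1446
solve Ax = b  →  x = [1.6598 5.4789]
2-norm of b is 4.1231; of x, 5.7248
Δx = A⁻¹·δb where δb = 1/379·4.1231·d; ‖Δx‖ = 0.0621
relative error = 0.0109
tightness: 0.0109 against a bound of 0.1446 (unrounded ratio ≈ 0.0750)

0.0109
0.1446


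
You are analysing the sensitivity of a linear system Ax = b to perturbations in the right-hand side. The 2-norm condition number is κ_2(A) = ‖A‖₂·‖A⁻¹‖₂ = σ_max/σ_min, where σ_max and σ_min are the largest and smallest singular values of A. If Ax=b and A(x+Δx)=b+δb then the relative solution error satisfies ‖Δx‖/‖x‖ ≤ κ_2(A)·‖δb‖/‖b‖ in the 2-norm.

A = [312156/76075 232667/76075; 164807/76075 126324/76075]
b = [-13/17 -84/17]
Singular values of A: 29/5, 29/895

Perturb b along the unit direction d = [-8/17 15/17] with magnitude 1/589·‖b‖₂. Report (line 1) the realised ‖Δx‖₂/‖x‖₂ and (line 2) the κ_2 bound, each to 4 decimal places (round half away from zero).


0.0021
0.3039

largest singular value 29/5, smallest 29/895
condition number: (29/5) ÷ (29/895) = 179.0000
bound on ‖Δx‖/‖x‖: κ·ε = 179.0000·1/589 = 0.3039
solve Ax = b  →  x = [73.6552 -99.0690]
‖b‖ = 5.0000, ‖x‖ = 123.4494
δb = ε·‖b‖·d = [-0.0040 0.0075]; solving A·Δx = δb gives ‖Δx‖ = 0.2620
relative error = 0.0021
so the bound overstates the realised error by a factor of ≈ 143.2013 (computed from the unrounded values)


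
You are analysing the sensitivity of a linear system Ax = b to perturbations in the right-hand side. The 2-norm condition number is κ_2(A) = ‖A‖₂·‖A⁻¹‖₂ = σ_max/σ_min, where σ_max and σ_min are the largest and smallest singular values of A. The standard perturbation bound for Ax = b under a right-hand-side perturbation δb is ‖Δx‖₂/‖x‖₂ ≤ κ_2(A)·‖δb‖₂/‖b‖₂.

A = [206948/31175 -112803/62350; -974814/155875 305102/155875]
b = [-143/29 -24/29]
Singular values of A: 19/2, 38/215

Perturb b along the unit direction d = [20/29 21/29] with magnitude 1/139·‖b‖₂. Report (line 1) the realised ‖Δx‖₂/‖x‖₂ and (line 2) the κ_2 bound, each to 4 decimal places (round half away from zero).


σ_max = 19/2, σ_min = 38/215
κ_2(A) = (19/2) / (38/215) = 53.7500
bound on ‖Δx‖/‖x‖: κ·ε = 53.7500·1/139 = 0.3867
solve Ax = b  →  x = [-6.6400 -21.6379]
‖b‖ = 5.0000, ‖x‖ = 22.6338
re-solving with b+δb shifts x by Δx of norm 0.2035
dividing the unrounded norms, ‖Δx‖/‖x‖ = 0.0090
so the bound overstates the realised error by a factor of ≈ 43.0042 (computed from the unrounded values)

0.0090
0.3867


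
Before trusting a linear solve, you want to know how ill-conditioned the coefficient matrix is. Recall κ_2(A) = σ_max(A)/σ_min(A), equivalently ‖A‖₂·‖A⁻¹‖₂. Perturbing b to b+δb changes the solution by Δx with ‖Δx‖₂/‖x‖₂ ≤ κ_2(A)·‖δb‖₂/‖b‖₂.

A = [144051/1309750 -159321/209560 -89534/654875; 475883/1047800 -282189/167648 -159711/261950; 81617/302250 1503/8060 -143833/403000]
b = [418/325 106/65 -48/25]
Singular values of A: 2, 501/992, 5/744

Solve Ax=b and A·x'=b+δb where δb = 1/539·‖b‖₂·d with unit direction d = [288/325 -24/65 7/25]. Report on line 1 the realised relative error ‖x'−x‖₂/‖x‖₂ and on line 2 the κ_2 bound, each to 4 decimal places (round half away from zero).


largest singular value 2, smallest 5/744
κ_2(A) = 2 / (5/744) = 297.6000
bound on ‖Δx‖/‖x‖: κ·ε = 297.6000·1/539 = 0.5521
solve Ax = b  →  x = [-1.9625 -2.4462 2.6167]
‖b‖ = 2.8284, ‖x‖ = 4.0844
δb = ε·‖b‖·d = [0.0047 -0.0019 0.0015]; solving A·Δx = δb gives ‖Δx‖ = 0.7808
dividing the unrounded norms, ‖Δx‖/‖x‖ = 0.1912
tightness: 0.1912 against a bound of 0.5521 (unrounded ratio ≈ 0.3462)

0.1912
0.5521


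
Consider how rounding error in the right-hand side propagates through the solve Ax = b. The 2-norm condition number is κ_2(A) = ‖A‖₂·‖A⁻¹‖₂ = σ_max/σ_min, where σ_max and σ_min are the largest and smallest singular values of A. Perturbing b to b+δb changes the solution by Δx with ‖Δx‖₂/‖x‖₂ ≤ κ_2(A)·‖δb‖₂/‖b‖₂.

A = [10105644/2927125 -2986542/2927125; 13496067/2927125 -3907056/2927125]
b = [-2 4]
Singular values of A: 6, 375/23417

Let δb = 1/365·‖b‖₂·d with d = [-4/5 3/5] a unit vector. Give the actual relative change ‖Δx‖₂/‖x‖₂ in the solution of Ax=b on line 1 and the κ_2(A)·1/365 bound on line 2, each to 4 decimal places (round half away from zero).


0.0031
1.0265

largest singular value 6, smallest 375/23417
κ_2(A) = 6 / (375/23417) = 374.6720
bound on ‖Δx‖/‖x‖: κ·ε = 374.6720·1/365 = 1.0265
solve Ax = b  →  x = [70.2588 239.6967]
‖b‖₂ = 4.4721 and ‖x‖₂ = 249.7816
Δx = A⁻¹·δb where δb = 1/365·4.4721·d; ‖Δx‖ = 0.7651
realised ‖Δx‖/‖x‖ = 0.0031
tightness: 0.0031 against a bound of 1.0265 (unrounded ratio ≈ 0.0030)


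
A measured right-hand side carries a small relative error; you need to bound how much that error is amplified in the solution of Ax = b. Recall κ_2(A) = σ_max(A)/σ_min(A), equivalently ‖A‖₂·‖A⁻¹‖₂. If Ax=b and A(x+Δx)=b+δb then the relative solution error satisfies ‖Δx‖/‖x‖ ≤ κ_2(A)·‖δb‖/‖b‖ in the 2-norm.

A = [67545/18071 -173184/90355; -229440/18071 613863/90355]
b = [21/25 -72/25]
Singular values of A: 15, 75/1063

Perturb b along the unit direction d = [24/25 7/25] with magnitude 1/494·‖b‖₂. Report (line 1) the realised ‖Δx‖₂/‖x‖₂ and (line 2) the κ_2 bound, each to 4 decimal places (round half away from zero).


0.4304
0.4304

from the listed singular values, σ₁ = 15, σ_n = 75/1063
condition number: 15 ÷ (75/1063) = 212.6000
κ_2(A)·‖δb‖/‖b‖ = 0.4304
solve Ax = b  →  x = [0.1765 -0.0941]
‖b‖ = 3.0000, ‖x‖ = 0.2000
δb = ε·‖b‖·d = [0.0058 0.0017]; solving A·Δx = δb gives ‖Δx‖ = 0.0861
realised ‖Δx‖/‖x‖ = 0.4304
tightness: 0.4304 against a bound of 0.4304; the bound is attained (ratio 1)


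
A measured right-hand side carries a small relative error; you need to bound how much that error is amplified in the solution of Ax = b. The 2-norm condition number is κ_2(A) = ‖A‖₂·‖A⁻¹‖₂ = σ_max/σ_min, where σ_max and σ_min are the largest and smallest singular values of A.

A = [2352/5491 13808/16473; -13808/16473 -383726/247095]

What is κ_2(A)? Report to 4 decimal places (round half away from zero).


106.8750

form AᵀA = [832000/938961 23390752/14084415; 23390752/14084415 657938884/211266225] with trace 2924356/731025 and determinant 1024/731025
eigenvalues of AᵀA: λ = (tr ± √(tr²−4·det))/2 = 4, 256/731025
κ_2(A) = √(λ_max/λ_min) = √(4 / (256/731025)) = 106.8750


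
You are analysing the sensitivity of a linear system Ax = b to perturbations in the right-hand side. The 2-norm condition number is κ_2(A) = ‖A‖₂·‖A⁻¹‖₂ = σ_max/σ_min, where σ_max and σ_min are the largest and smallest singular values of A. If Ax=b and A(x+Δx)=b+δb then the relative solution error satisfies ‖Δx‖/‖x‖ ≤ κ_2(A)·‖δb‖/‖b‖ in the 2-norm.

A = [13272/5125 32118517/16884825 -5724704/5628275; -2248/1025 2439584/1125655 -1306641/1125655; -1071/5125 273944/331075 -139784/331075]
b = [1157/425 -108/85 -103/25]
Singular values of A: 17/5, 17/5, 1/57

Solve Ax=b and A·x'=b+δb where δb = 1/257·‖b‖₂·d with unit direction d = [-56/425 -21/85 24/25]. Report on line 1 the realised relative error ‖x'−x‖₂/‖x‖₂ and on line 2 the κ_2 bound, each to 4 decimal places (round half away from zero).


from the listed singular values, σ₁ = 17/5, σ_n = 1/57
κ = σ_max/σ_min = (17/5)/(1/57) = 193.8000
κ_2(A)·‖δb‖/‖b‖ = 0.7541
solve Ax = b  →  x = [0.9254 -107.3764 -201.1326]
‖b‖ = 5.0990, ‖x‖ = 228.0019
δb = ε·‖b‖·d = [-0.0026 -0.0049 0.0190]; solving A·Δx = δb gives ‖Δx‖ = 1.1309
dividing the unrounded norms, ‖Δx‖/‖x‖ = 0.0050
realised/bound (from unrounded values) ≈ 0.0066

0.0050
0.7541


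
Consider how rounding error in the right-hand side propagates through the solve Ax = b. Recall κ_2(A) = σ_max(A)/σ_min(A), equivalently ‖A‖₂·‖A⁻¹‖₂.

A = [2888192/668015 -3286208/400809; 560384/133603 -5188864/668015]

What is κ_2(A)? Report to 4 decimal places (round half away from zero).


M = AᵀA = [19253755904/530611225 -21658107904/318366735; -21658107904/318366735 609153224704/4775501025]. tr(M)=541478912/3304845, det(M)=268435456/413105625
solving λ² − 541478912/3304845·λ + 268435456/413105625 = 0 gives λ = 4096/25, 65536/16524225
κ_2(A) = √(λ_max/λ_min) = √((4096/25) / (65536/16524225)) = 203.2500

203.2500


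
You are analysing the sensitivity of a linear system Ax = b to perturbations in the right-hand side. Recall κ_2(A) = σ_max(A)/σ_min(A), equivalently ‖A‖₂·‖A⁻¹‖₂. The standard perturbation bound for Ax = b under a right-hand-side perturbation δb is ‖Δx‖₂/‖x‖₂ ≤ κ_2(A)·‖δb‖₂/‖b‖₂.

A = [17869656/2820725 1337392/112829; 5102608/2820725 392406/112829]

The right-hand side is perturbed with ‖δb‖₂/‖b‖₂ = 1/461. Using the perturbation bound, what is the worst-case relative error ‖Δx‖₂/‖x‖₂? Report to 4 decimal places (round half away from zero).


0.7198

form AᵀA = [552577942336/12730383241 1036041158880/12730383241; 1036041158880/12730383241 1942599830500/12730383241] with trace 8633833124/44049769 and determinant 15366400/44049769
solving λ² − 8633833124/44049769·λ + 15366400/44049769 = 0 gives λ = 196, 78400/44049769
κ_2(A) = √(λ_max/λ_min) = √(196 / (78400/44049769)) = 331.8500
κ_2(A)·‖δb‖/‖b‖ = 0.7198


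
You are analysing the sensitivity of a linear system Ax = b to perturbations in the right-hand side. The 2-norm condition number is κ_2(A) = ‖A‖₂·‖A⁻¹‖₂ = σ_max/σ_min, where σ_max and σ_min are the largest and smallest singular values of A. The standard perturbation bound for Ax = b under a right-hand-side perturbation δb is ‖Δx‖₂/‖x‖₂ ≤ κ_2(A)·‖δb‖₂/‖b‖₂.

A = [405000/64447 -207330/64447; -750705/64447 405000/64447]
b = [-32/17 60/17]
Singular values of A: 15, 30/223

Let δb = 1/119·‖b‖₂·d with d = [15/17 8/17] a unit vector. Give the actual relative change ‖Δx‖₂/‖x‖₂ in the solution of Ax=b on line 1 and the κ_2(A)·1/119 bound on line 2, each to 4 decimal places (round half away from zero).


from the listed singular values, σ₁ = 15, σ_n = 30/223
κ_2(A) = 15 / (30/223) = 111.5000
perturbation bound = 111.5000·1/119 = 0.9370
solve Ax = b  →  x = [-0.2353 0.1255]
2-norm of b is 4.0000; of x, 0.2667
δb = ε·‖b‖·d = [0.0297 0.0158]; solving A·Δx = δb gives ‖Δx‖ = 0.2499
realised ‖Δx‖/‖x‖ = 0.9370
tightness: 0.9370 against a bound of 0.9370; the bound is attained (ratio 1)

0.9370
0.9370


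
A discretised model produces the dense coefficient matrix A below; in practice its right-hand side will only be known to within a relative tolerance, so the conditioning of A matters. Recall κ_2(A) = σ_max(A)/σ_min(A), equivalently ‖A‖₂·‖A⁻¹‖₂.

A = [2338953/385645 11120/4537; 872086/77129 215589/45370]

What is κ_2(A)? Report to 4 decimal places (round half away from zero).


AᵀA = [6516915337/39585325 543055347/7917065; 543055347/7917065 4526465917/158341300]; tr = 470678881/2436020, det = 373301041/304502500
λ_max, λ_min = (470678881/2436020 ± √5537737730443786569/148354836010000)/2 = 19321/100, 19321/3045025
κ_2(A) = √(λ_max/λ_min) = √((19321/100) / (19321/3045025)) = 174.5000

174.5000


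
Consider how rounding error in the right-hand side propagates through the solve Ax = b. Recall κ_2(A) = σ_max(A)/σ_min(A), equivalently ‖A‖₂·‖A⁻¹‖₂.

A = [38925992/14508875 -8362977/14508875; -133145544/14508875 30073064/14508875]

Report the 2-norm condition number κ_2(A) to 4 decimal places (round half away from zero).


353.8750

form AᵀA = [30788749984384/336811926025 -1385482125384/67362385205; -1385482125384/67362385205 1558925700241/336811926025] with trace 769724585/8014561 and determinant 368947264/5009100625
solving λ² − 769724585/8014561·λ + 368947264/5009100625 = 0 gives λ = 2401/25, 153664/200364025
σ_max=√(2401/25)=(49/5), σ_min=√(153664/200364025)=(392/14155) → κ = 353.8750


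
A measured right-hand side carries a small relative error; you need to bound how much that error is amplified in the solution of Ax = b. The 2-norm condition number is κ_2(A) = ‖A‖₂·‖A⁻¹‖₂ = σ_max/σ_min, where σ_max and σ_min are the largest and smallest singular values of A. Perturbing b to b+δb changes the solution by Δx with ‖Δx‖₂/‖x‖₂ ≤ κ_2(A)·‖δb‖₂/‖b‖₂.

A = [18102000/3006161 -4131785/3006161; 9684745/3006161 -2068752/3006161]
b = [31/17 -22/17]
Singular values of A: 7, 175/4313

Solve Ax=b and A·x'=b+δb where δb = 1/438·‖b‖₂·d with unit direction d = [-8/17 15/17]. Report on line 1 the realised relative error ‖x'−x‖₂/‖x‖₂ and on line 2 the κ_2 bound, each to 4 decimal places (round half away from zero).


from the listed singular values, σ₁ = 7, σ_n = 175/4313
κ = σ_max/σ_min = 7/(175/4313) = 172.5200
bound on ‖Δx‖/‖x‖: κ·ε = 172.5200·1/438 = 0.3939
solve Ax = b  →  x = [-10.6807 -48.1206]
2-norm of b is 2.2361; of x, 49.2916
δb = ε·‖b‖·d = [-0.0024 0.0045]; solving A·Δx = δb gives ‖Δx‖ = 0.1258
realised ‖Δx‖/‖x‖ = 0.0026
tightness: 0.0026 against a bound of 0.3939 (unrounded ratio ≈ 0.0065)

0.0026
0.3939


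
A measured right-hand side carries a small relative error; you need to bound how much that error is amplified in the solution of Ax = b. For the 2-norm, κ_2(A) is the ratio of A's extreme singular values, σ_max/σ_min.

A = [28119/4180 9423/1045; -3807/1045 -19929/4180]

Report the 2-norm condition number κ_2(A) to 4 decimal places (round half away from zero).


M = AᵀA = [204514029/3494480 17041752/218405; 17041752/218405 363570381/3494480]. tr(M)=56808441/349448, det(M)=6765201/11182336
solving λ² − 56808441/349448·λ + 6765201/11182336 = 0 gives λ = 2601/16, 2601/698896
κ_2(A) = √(λ_max/λ_min) = √((2601/16) / (2601/698896)) = 209.0000

209.0000


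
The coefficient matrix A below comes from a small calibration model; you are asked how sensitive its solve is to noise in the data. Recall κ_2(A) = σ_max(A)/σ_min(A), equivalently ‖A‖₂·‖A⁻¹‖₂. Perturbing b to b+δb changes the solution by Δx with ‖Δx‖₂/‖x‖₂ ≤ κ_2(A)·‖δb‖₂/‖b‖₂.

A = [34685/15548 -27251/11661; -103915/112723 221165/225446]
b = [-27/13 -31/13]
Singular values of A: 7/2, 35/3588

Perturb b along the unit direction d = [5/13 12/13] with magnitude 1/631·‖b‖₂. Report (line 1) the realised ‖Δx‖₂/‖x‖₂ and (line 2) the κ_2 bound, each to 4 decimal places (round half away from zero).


0.0017
0.5686

from the listed singular values, σ₁ = 7/2, σ_n = 35/3588
κ_2(A) = (7/2) / (35/3588) = 358.8000
bound on ‖Δx‖/‖x‖: κ·ε = 358.8000·1/631 = 0.5686
solve Ax = b  →  x = [-222.9005 -211.8916]
‖b‖₂ = 3.1623 and ‖x‖₂ = 307.5430
re-solving with b+δb shifts x by Δx of norm 0.5138
relative error = 0.0017
tightness: 0.0017 against a bound of 0.5686 (unrounded ratio ≈ 0.0029)


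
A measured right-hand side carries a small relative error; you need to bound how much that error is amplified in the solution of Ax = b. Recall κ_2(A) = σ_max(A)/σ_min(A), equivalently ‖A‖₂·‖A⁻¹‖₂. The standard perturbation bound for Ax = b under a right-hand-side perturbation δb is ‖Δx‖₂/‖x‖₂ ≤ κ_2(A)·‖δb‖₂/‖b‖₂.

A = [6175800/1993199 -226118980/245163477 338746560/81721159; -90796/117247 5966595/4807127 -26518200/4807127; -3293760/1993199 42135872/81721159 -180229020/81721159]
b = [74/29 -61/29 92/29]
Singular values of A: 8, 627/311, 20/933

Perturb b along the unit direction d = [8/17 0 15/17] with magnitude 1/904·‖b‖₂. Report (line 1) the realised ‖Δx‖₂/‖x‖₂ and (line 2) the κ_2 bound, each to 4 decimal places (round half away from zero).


from the listed singular values, σ₁ = 8, σ_n = 20/933
κ_2(A) = 8 / (20/933) = 373.2000
κ_2(A)·‖δb‖/‖b‖ = 0.4128
solve Ax = b  →  x = [-0.3617 181.9562 41.3722]
‖b‖ = 4.5826, ‖x‖ = 186.6008
re-solving with b+δb shifts x by Δx of norm 0.2365
dividing the unrounded norms, ‖Δx‖/‖x‖ = 0.0013
so the bound overstates the realised error by a factor of ≈ 325.7571 (computed from the unrounded values)

0.0013
0.4128


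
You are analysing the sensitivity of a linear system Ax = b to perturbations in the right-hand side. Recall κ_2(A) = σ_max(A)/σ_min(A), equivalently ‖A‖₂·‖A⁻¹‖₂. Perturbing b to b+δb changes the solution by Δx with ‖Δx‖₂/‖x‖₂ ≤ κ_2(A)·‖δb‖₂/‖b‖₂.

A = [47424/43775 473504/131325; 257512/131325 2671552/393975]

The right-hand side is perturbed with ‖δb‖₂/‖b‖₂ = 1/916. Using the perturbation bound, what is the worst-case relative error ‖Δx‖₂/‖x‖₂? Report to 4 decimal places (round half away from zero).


M = AᵀA = [299493952/59675625 3079777792/179026875; 3079777792/179026875 31678354432/537080625]. tr(M)=54998080/859329, det(M)=65536/859329
char-poly roots: 64 and 1024/859329
κ_2(A) = √(λ_max/λ_min) = √(64 / (1024/859329)) = 231.7500
bound on ‖Δx‖/‖x‖: κ·ε = 231.7500·1/916 = 0.2530

0.2530


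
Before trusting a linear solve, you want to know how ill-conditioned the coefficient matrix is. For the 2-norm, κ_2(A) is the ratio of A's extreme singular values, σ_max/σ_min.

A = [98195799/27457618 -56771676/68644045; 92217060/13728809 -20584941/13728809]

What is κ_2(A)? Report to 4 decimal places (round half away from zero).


M = AᵀA = [151066988101809/2608722443716 -42487140965958/3260903054645; -42487140965958/3260903054645 47808021090609/16304515273225]. tr(M)=2360444251581/38797180900, det(M)=57836025/1551887236
eigenvalues of AᵀA: λ = (tr ± √(tr²−4·det))/2 = 1521/25, 950625/1551887236
κ_2(A) = √(λ_max/λ_min) = √((1521/25) / (950625/1551887236)) = 315.1520

315.1520


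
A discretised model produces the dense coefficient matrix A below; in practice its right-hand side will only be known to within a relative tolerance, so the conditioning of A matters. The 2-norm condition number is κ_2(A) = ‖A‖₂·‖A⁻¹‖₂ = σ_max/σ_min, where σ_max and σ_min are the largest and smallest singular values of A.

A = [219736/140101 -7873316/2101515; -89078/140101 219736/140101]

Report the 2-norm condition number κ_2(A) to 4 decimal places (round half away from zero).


248.7000

M = AᵀA = [332655620/116143729 -11974293584/1742155935; -11974293584/1742155935 431082748624/26132339025]. tr(M)=2993670196/154629225, det(M)=937024/154629225
λ_max, λ_min = (2993670196/154629225 ± √8961481677238972816/23910197224100625)/2 = 484/25, 1936/6185169
σ_max=√(484/25)=(22/5), σ_min=√(1936/6185169)=(44/2487) → κ = 248.7000


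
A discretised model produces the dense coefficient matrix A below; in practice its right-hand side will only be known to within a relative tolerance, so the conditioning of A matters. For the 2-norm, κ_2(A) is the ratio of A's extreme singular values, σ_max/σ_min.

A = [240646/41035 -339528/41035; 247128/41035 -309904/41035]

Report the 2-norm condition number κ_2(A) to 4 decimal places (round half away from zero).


AᵀA = [5659108/80089 -7528752/80089; -7528752/80089 10050880/80089]; tr = 15709988/80089, det = 2458624/80089
char-poly roots: 196 and 12544/80089
σ_max=√196=14, σ_min=√(12544/80089)=(112/283) → κ = 35.3750

35.3750


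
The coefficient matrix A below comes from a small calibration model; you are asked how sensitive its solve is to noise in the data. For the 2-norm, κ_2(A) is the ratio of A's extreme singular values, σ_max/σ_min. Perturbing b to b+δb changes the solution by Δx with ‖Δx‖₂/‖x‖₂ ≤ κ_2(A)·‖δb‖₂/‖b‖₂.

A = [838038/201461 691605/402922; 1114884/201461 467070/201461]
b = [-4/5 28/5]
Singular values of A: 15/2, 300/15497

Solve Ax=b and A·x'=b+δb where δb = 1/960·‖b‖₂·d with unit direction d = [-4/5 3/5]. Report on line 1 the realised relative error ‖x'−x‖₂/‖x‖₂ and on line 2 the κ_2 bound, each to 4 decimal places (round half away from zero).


0.0015
0.4036

from the listed singular values, σ₁ = 15/2, σ_n = 300/15497
condition number: (15/2) ÷ (300/15497) = 387.4250
worst-case relative error ≤ 387.4250 × 1/960 = 0.4036
solve Ax = b  →  x = [-78.9795 190.9374]
2-norm of b is 5.6569; of x, 206.6274
Δx = A⁻¹·δb where δb = 1/960·5.6569·d; ‖Δx‖ = 0.3044
realised ‖Δx‖/‖x‖ = 0.0015
realised/bound (from unrounded values) ≈ 0.0037
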